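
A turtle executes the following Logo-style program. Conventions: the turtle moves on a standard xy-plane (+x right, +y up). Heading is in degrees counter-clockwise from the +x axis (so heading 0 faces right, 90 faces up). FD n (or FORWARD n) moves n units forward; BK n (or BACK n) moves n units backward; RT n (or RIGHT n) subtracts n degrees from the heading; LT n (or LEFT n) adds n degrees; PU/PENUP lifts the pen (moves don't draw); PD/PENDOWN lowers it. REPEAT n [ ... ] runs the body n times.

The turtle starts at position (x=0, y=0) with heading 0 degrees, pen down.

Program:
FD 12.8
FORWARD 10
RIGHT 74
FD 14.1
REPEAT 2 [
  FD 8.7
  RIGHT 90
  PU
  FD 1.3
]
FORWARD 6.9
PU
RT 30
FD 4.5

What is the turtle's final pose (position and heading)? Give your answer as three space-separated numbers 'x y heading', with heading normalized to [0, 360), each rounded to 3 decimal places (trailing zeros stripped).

Answer: 18.3 -12.424 76

Derivation:
Executing turtle program step by step:
Start: pos=(0,0), heading=0, pen down
FD 12.8: (0,0) -> (12.8,0) [heading=0, draw]
FD 10: (12.8,0) -> (22.8,0) [heading=0, draw]
RT 74: heading 0 -> 286
FD 14.1: (22.8,0) -> (26.686,-13.554) [heading=286, draw]
REPEAT 2 [
  -- iteration 1/2 --
  FD 8.7: (26.686,-13.554) -> (29.085,-21.917) [heading=286, draw]
  RT 90: heading 286 -> 196
  PU: pen up
  FD 1.3: (29.085,-21.917) -> (27.835,-22.275) [heading=196, move]
  -- iteration 2/2 --
  FD 8.7: (27.835,-22.275) -> (19.472,-24.673) [heading=196, move]
  RT 90: heading 196 -> 106
  PU: pen up
  FD 1.3: (19.472,-24.673) -> (19.114,-23.424) [heading=106, move]
]
FD 6.9: (19.114,-23.424) -> (17.212,-16.791) [heading=106, move]
PU: pen up
RT 30: heading 106 -> 76
FD 4.5: (17.212,-16.791) -> (18.3,-12.424) [heading=76, move]
Final: pos=(18.3,-12.424), heading=76, 4 segment(s) drawn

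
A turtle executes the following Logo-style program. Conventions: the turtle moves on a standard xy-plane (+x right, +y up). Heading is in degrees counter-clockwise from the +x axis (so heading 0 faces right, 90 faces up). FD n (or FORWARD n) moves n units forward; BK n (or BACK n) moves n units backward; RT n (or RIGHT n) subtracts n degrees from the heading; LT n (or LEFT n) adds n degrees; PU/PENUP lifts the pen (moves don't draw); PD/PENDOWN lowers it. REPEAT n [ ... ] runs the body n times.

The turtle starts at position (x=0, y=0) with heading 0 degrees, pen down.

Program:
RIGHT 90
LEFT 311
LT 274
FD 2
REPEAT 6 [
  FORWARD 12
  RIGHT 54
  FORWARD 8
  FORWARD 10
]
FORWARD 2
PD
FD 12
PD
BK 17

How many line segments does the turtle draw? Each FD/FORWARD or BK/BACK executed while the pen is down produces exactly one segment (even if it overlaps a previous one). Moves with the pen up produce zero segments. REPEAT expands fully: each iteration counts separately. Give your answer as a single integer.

Answer: 22

Derivation:
Executing turtle program step by step:
Start: pos=(0,0), heading=0, pen down
RT 90: heading 0 -> 270
LT 311: heading 270 -> 221
LT 274: heading 221 -> 135
FD 2: (0,0) -> (-1.414,1.414) [heading=135, draw]
REPEAT 6 [
  -- iteration 1/6 --
  FD 12: (-1.414,1.414) -> (-9.899,9.899) [heading=135, draw]
  RT 54: heading 135 -> 81
  FD 8: (-9.899,9.899) -> (-8.648,17.801) [heading=81, draw]
  FD 10: (-8.648,17.801) -> (-7.084,27.678) [heading=81, draw]
  -- iteration 2/6 --
  FD 12: (-7.084,27.678) -> (-5.206,39.53) [heading=81, draw]
  RT 54: heading 81 -> 27
  FD 8: (-5.206,39.53) -> (1.922,43.162) [heading=27, draw]
  FD 10: (1.922,43.162) -> (10.832,47.702) [heading=27, draw]
  -- iteration 3/6 --
  FD 12: (10.832,47.702) -> (21.524,53.15) [heading=27, draw]
  RT 54: heading 27 -> 333
  FD 8: (21.524,53.15) -> (28.652,49.518) [heading=333, draw]
  FD 10: (28.652,49.518) -> (37.562,44.978) [heading=333, draw]
  -- iteration 4/6 --
  FD 12: (37.562,44.978) -> (48.254,39.53) [heading=333, draw]
  RT 54: heading 333 -> 279
  FD 8: (48.254,39.53) -> (49.505,31.629) [heading=279, draw]
  FD 10: (49.505,31.629) -> (51.07,21.752) [heading=279, draw]
  -- iteration 5/6 --
  FD 12: (51.07,21.752) -> (52.947,9.899) [heading=279, draw]
  RT 54: heading 279 -> 225
  FD 8: (52.947,9.899) -> (47.29,4.243) [heading=225, draw]
  FD 10: (47.29,4.243) -> (40.219,-2.828) [heading=225, draw]
  -- iteration 6/6 --
  FD 12: (40.219,-2.828) -> (31.734,-11.314) [heading=225, draw]
  RT 54: heading 225 -> 171
  FD 8: (31.734,-11.314) -> (23.832,-10.062) [heading=171, draw]
  FD 10: (23.832,-10.062) -> (13.955,-8.498) [heading=171, draw]
]
FD 2: (13.955,-8.498) -> (11.98,-8.185) [heading=171, draw]
PD: pen down
FD 12: (11.98,-8.185) -> (0.128,-6.308) [heading=171, draw]
PD: pen down
BK 17: (0.128,-6.308) -> (16.918,-8.967) [heading=171, draw]
Final: pos=(16.918,-8.967), heading=171, 22 segment(s) drawn
Segments drawn: 22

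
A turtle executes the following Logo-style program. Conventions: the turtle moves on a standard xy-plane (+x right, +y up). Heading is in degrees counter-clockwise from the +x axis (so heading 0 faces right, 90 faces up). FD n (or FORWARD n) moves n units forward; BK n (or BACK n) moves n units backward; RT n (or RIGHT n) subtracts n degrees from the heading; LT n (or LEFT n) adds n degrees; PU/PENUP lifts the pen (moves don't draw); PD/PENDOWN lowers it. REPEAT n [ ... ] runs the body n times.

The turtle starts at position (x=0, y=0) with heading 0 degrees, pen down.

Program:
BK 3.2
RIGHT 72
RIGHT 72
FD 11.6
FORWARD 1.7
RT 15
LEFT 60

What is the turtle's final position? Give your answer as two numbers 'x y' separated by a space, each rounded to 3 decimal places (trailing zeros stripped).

Answer: -13.96 -7.818

Derivation:
Executing turtle program step by step:
Start: pos=(0,0), heading=0, pen down
BK 3.2: (0,0) -> (-3.2,0) [heading=0, draw]
RT 72: heading 0 -> 288
RT 72: heading 288 -> 216
FD 11.6: (-3.2,0) -> (-12.585,-6.818) [heading=216, draw]
FD 1.7: (-12.585,-6.818) -> (-13.96,-7.818) [heading=216, draw]
RT 15: heading 216 -> 201
LT 60: heading 201 -> 261
Final: pos=(-13.96,-7.818), heading=261, 3 segment(s) drawn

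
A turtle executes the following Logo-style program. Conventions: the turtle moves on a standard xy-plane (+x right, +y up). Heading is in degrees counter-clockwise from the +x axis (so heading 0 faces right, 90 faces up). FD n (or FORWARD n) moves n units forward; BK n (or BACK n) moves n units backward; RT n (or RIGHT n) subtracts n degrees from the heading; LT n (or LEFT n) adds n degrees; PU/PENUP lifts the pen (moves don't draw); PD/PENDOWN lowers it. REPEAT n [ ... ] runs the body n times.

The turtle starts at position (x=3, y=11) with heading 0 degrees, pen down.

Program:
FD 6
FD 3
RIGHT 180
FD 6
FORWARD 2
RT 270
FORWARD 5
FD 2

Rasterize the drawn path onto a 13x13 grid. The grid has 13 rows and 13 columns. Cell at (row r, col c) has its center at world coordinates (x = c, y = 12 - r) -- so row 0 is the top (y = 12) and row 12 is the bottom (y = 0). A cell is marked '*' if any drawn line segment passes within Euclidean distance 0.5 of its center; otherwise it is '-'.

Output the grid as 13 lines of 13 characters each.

Answer: -------------
---**********
----*--------
----*--------
----*--------
----*--------
----*--------
----*--------
----*--------
-------------
-------------
-------------
-------------

Derivation:
Segment 0: (3,11) -> (9,11)
Segment 1: (9,11) -> (12,11)
Segment 2: (12,11) -> (6,11)
Segment 3: (6,11) -> (4,11)
Segment 4: (4,11) -> (4,6)
Segment 5: (4,6) -> (4,4)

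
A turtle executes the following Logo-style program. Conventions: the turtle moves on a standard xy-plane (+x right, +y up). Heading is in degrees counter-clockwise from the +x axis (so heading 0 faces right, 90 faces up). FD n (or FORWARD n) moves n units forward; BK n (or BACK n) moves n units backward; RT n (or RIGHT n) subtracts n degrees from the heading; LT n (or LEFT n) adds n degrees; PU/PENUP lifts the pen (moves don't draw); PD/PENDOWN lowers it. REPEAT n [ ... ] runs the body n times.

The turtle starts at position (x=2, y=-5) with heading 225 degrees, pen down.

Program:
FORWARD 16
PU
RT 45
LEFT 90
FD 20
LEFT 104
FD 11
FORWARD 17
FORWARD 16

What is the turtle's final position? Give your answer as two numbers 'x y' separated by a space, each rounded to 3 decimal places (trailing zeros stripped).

Answer: 33.379 -25.669

Derivation:
Executing turtle program step by step:
Start: pos=(2,-5), heading=225, pen down
FD 16: (2,-5) -> (-9.314,-16.314) [heading=225, draw]
PU: pen up
RT 45: heading 225 -> 180
LT 90: heading 180 -> 270
FD 20: (-9.314,-16.314) -> (-9.314,-36.314) [heading=270, move]
LT 104: heading 270 -> 14
FD 11: (-9.314,-36.314) -> (1.36,-33.653) [heading=14, move]
FD 17: (1.36,-33.653) -> (17.855,-29.54) [heading=14, move]
FD 16: (17.855,-29.54) -> (33.379,-25.669) [heading=14, move]
Final: pos=(33.379,-25.669), heading=14, 1 segment(s) drawn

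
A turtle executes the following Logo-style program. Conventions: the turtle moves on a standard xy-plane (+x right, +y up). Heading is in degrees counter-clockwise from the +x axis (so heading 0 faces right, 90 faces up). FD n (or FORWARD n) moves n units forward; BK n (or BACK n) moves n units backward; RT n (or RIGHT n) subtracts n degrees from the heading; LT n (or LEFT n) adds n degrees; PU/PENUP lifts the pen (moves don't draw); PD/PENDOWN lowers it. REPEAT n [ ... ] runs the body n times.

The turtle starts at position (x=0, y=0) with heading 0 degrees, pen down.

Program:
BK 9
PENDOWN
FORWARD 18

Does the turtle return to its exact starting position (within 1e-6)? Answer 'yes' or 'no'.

Executing turtle program step by step:
Start: pos=(0,0), heading=0, pen down
BK 9: (0,0) -> (-9,0) [heading=0, draw]
PD: pen down
FD 18: (-9,0) -> (9,0) [heading=0, draw]
Final: pos=(9,0), heading=0, 2 segment(s) drawn

Start position: (0, 0)
Final position: (9, 0)
Distance = 9; >= 1e-6 -> NOT closed

Answer: no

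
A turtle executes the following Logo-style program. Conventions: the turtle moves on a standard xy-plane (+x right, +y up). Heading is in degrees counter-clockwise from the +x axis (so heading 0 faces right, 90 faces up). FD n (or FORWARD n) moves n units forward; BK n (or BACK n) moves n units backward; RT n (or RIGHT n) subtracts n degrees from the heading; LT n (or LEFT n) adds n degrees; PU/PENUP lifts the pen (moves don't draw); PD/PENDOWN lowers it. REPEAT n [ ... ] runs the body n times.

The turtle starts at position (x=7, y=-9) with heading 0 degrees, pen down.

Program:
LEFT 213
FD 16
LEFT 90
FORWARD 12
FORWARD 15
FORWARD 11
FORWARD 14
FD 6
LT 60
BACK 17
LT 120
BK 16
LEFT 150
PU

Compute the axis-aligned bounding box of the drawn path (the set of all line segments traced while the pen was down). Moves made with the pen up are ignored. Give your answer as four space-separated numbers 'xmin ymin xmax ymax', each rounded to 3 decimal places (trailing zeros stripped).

Answer: -6.419 -80.666 25.17 -9

Derivation:
Executing turtle program step by step:
Start: pos=(7,-9), heading=0, pen down
LT 213: heading 0 -> 213
FD 16: (7,-9) -> (-6.419,-17.714) [heading=213, draw]
LT 90: heading 213 -> 303
FD 12: (-6.419,-17.714) -> (0.117,-27.778) [heading=303, draw]
FD 15: (0.117,-27.778) -> (8.287,-40.358) [heading=303, draw]
FD 11: (8.287,-40.358) -> (14.278,-49.584) [heading=303, draw]
FD 14: (14.278,-49.584) -> (21.903,-61.325) [heading=303, draw]
FD 6: (21.903,-61.325) -> (25.17,-66.357) [heading=303, draw]
LT 60: heading 303 -> 3
BK 17: (25.17,-66.357) -> (8.194,-67.247) [heading=3, draw]
LT 120: heading 3 -> 123
BK 16: (8.194,-67.247) -> (16.908,-80.666) [heading=123, draw]
LT 150: heading 123 -> 273
PU: pen up
Final: pos=(16.908,-80.666), heading=273, 8 segment(s) drawn

Segment endpoints: x in {-6.419, 0.117, 7, 8.194, 8.287, 14.278, 16.908, 21.903, 25.17}, y in {-80.666, -67.247, -66.357, -61.325, -49.584, -40.358, -27.778, -17.714, -9}
xmin=-6.419, ymin=-80.666, xmax=25.17, ymax=-9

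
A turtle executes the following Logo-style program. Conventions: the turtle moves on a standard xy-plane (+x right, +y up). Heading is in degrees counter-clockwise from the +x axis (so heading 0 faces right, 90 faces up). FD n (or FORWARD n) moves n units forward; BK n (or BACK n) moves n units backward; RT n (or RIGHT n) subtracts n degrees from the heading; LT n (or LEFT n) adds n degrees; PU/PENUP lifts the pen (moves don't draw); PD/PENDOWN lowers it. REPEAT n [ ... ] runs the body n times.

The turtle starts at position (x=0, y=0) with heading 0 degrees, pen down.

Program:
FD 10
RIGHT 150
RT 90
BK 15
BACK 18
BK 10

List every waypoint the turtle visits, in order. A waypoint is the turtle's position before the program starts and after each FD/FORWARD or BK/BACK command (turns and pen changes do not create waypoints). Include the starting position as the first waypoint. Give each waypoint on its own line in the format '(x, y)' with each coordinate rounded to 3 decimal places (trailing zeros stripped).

Executing turtle program step by step:
Start: pos=(0,0), heading=0, pen down
FD 10: (0,0) -> (10,0) [heading=0, draw]
RT 150: heading 0 -> 210
RT 90: heading 210 -> 120
BK 15: (10,0) -> (17.5,-12.99) [heading=120, draw]
BK 18: (17.5,-12.99) -> (26.5,-28.579) [heading=120, draw]
BK 10: (26.5,-28.579) -> (31.5,-37.239) [heading=120, draw]
Final: pos=(31.5,-37.239), heading=120, 4 segment(s) drawn
Waypoints (5 total):
(0, 0)
(10, 0)
(17.5, -12.99)
(26.5, -28.579)
(31.5, -37.239)

Answer: (0, 0)
(10, 0)
(17.5, -12.99)
(26.5, -28.579)
(31.5, -37.239)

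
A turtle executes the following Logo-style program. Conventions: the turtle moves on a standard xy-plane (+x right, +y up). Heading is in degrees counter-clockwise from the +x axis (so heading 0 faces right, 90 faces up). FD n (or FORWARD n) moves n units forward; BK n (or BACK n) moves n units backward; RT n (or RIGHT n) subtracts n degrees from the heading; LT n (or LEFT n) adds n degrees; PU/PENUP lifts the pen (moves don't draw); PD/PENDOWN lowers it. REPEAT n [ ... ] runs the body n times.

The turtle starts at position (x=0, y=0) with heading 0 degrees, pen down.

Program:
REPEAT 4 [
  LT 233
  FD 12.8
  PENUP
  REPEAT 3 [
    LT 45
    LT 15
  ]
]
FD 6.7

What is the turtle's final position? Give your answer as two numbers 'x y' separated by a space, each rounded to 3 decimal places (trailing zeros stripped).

Executing turtle program step by step:
Start: pos=(0,0), heading=0, pen down
REPEAT 4 [
  -- iteration 1/4 --
  LT 233: heading 0 -> 233
  FD 12.8: (0,0) -> (-7.703,-10.223) [heading=233, draw]
  PU: pen up
  REPEAT 3 [
    -- iteration 1/3 --
    LT 45: heading 233 -> 278
    LT 15: heading 278 -> 293
    -- iteration 2/3 --
    LT 45: heading 293 -> 338
    LT 15: heading 338 -> 353
    -- iteration 3/3 --
    LT 45: heading 353 -> 38
    LT 15: heading 38 -> 53
  ]
  -- iteration 2/4 --
  LT 233: heading 53 -> 286
  FD 12.8: (-7.703,-10.223) -> (-4.175,-22.527) [heading=286, move]
  PU: pen up
  REPEAT 3 [
    -- iteration 1/3 --
    LT 45: heading 286 -> 331
    LT 15: heading 331 -> 346
    -- iteration 2/3 --
    LT 45: heading 346 -> 31
    LT 15: heading 31 -> 46
    -- iteration 3/3 --
    LT 45: heading 46 -> 91
    LT 15: heading 91 -> 106
  ]
  -- iteration 3/4 --
  LT 233: heading 106 -> 339
  FD 12.8: (-4.175,-22.527) -> (7.775,-27.114) [heading=339, move]
  PU: pen up
  REPEAT 3 [
    -- iteration 1/3 --
    LT 45: heading 339 -> 24
    LT 15: heading 24 -> 39
    -- iteration 2/3 --
    LT 45: heading 39 -> 84
    LT 15: heading 84 -> 99
    -- iteration 3/3 --
    LT 45: heading 99 -> 144
    LT 15: heading 144 -> 159
  ]
  -- iteration 4/4 --
  LT 233: heading 159 -> 32
  FD 12.8: (7.775,-27.114) -> (18.63,-20.331) [heading=32, move]
  PU: pen up
  REPEAT 3 [
    -- iteration 1/3 --
    LT 45: heading 32 -> 77
    LT 15: heading 77 -> 92
    -- iteration 2/3 --
    LT 45: heading 92 -> 137
    LT 15: heading 137 -> 152
    -- iteration 3/3 --
    LT 45: heading 152 -> 197
    LT 15: heading 197 -> 212
  ]
]
FD 6.7: (18.63,-20.331) -> (12.948,-23.881) [heading=212, move]
Final: pos=(12.948,-23.881), heading=212, 1 segment(s) drawn

Answer: 12.948 -23.881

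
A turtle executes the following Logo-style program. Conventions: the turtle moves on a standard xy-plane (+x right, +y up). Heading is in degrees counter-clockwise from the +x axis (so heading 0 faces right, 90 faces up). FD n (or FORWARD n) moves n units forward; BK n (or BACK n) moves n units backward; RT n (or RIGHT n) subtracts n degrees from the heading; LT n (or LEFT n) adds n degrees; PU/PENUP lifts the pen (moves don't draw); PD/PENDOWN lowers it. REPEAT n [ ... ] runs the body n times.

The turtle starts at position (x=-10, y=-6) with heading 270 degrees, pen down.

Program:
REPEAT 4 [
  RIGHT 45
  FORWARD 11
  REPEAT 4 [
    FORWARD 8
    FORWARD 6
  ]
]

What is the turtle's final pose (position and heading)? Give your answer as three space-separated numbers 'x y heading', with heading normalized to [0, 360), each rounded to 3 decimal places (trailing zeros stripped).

Executing turtle program step by step:
Start: pos=(-10,-6), heading=270, pen down
REPEAT 4 [
  -- iteration 1/4 --
  RT 45: heading 270 -> 225
  FD 11: (-10,-6) -> (-17.778,-13.778) [heading=225, draw]
  REPEAT 4 [
    -- iteration 1/4 --
    FD 8: (-17.778,-13.778) -> (-23.435,-19.435) [heading=225, draw]
    FD 6: (-23.435,-19.435) -> (-27.678,-23.678) [heading=225, draw]
    -- iteration 2/4 --
    FD 8: (-27.678,-23.678) -> (-33.335,-29.335) [heading=225, draw]
    FD 6: (-33.335,-29.335) -> (-37.577,-33.577) [heading=225, draw]
    -- iteration 3/4 --
    FD 8: (-37.577,-33.577) -> (-43.234,-39.234) [heading=225, draw]
    FD 6: (-43.234,-39.234) -> (-47.477,-43.477) [heading=225, draw]
    -- iteration 4/4 --
    FD 8: (-47.477,-43.477) -> (-53.134,-49.134) [heading=225, draw]
    FD 6: (-53.134,-49.134) -> (-57.376,-53.376) [heading=225, draw]
  ]
  -- iteration 2/4 --
  RT 45: heading 225 -> 180
  FD 11: (-57.376,-53.376) -> (-68.376,-53.376) [heading=180, draw]
  REPEAT 4 [
    -- iteration 1/4 --
    FD 8: (-68.376,-53.376) -> (-76.376,-53.376) [heading=180, draw]
    FD 6: (-76.376,-53.376) -> (-82.376,-53.376) [heading=180, draw]
    -- iteration 2/4 --
    FD 8: (-82.376,-53.376) -> (-90.376,-53.376) [heading=180, draw]
    FD 6: (-90.376,-53.376) -> (-96.376,-53.376) [heading=180, draw]
    -- iteration 3/4 --
    FD 8: (-96.376,-53.376) -> (-104.376,-53.376) [heading=180, draw]
    FD 6: (-104.376,-53.376) -> (-110.376,-53.376) [heading=180, draw]
    -- iteration 4/4 --
    FD 8: (-110.376,-53.376) -> (-118.376,-53.376) [heading=180, draw]
    FD 6: (-118.376,-53.376) -> (-124.376,-53.376) [heading=180, draw]
  ]
  -- iteration 3/4 --
  RT 45: heading 180 -> 135
  FD 11: (-124.376,-53.376) -> (-132.154,-45.598) [heading=135, draw]
  REPEAT 4 [
    -- iteration 1/4 --
    FD 8: (-132.154,-45.598) -> (-137.811,-39.941) [heading=135, draw]
    FD 6: (-137.811,-39.941) -> (-142.054,-35.698) [heading=135, draw]
    -- iteration 2/4 --
    FD 8: (-142.054,-35.698) -> (-147.711,-30.042) [heading=135, draw]
    FD 6: (-147.711,-30.042) -> (-151.953,-25.799) [heading=135, draw]
    -- iteration 3/4 --
    FD 8: (-151.953,-25.799) -> (-157.61,-20.142) [heading=135, draw]
    FD 6: (-157.61,-20.142) -> (-161.853,-15.899) [heading=135, draw]
    -- iteration 4/4 --
    FD 8: (-161.853,-15.899) -> (-167.51,-10.243) [heading=135, draw]
    FD 6: (-167.51,-10.243) -> (-171.752,-6) [heading=135, draw]
  ]
  -- iteration 4/4 --
  RT 45: heading 135 -> 90
  FD 11: (-171.752,-6) -> (-171.752,5) [heading=90, draw]
  REPEAT 4 [
    -- iteration 1/4 --
    FD 8: (-171.752,5) -> (-171.752,13) [heading=90, draw]
    FD 6: (-171.752,13) -> (-171.752,19) [heading=90, draw]
    -- iteration 2/4 --
    FD 8: (-171.752,19) -> (-171.752,27) [heading=90, draw]
    FD 6: (-171.752,27) -> (-171.752,33) [heading=90, draw]
    -- iteration 3/4 --
    FD 8: (-171.752,33) -> (-171.752,41) [heading=90, draw]
    FD 6: (-171.752,41) -> (-171.752,47) [heading=90, draw]
    -- iteration 4/4 --
    FD 8: (-171.752,47) -> (-171.752,55) [heading=90, draw]
    FD 6: (-171.752,55) -> (-171.752,61) [heading=90, draw]
  ]
]
Final: pos=(-171.752,61), heading=90, 36 segment(s) drawn

Answer: -171.752 61 90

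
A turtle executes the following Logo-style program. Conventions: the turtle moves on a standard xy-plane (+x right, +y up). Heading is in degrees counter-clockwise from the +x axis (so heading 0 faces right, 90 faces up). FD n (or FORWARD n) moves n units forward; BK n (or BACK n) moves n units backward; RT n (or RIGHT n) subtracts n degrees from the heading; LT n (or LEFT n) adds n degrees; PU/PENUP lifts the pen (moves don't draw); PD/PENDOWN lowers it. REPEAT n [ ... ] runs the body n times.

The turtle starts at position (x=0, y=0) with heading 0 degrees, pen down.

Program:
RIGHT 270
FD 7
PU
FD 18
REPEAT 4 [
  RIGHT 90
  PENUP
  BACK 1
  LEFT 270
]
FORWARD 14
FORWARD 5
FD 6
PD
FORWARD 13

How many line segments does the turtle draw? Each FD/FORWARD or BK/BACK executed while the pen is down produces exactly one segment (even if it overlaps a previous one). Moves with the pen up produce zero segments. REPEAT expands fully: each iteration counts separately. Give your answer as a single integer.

Answer: 2

Derivation:
Executing turtle program step by step:
Start: pos=(0,0), heading=0, pen down
RT 270: heading 0 -> 90
FD 7: (0,0) -> (0,7) [heading=90, draw]
PU: pen up
FD 18: (0,7) -> (0,25) [heading=90, move]
REPEAT 4 [
  -- iteration 1/4 --
  RT 90: heading 90 -> 0
  PU: pen up
  BK 1: (0,25) -> (-1,25) [heading=0, move]
  LT 270: heading 0 -> 270
  -- iteration 2/4 --
  RT 90: heading 270 -> 180
  PU: pen up
  BK 1: (-1,25) -> (0,25) [heading=180, move]
  LT 270: heading 180 -> 90
  -- iteration 3/4 --
  RT 90: heading 90 -> 0
  PU: pen up
  BK 1: (0,25) -> (-1,25) [heading=0, move]
  LT 270: heading 0 -> 270
  -- iteration 4/4 --
  RT 90: heading 270 -> 180
  PU: pen up
  BK 1: (-1,25) -> (0,25) [heading=180, move]
  LT 270: heading 180 -> 90
]
FD 14: (0,25) -> (0,39) [heading=90, move]
FD 5: (0,39) -> (0,44) [heading=90, move]
FD 6: (0,44) -> (0,50) [heading=90, move]
PD: pen down
FD 13: (0,50) -> (0,63) [heading=90, draw]
Final: pos=(0,63), heading=90, 2 segment(s) drawn
Segments drawn: 2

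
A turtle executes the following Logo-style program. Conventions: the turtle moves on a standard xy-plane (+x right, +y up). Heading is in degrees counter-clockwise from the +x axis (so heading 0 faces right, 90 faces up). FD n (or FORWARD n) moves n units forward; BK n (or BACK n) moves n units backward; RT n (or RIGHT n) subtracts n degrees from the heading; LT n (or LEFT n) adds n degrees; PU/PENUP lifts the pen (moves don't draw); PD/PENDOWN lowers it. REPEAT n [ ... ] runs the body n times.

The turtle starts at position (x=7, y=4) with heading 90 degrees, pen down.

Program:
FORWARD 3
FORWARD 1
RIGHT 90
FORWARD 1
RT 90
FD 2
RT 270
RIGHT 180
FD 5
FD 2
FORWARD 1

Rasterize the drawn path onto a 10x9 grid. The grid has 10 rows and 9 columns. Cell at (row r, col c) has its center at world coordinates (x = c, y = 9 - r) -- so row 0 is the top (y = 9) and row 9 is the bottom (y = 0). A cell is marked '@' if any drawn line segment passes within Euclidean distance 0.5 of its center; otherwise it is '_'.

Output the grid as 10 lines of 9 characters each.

Segment 0: (7,4) -> (7,7)
Segment 1: (7,7) -> (7,8)
Segment 2: (7,8) -> (8,8)
Segment 3: (8,8) -> (8,6)
Segment 4: (8,6) -> (3,6)
Segment 5: (3,6) -> (1,6)
Segment 6: (1,6) -> (0,6)

Answer: _________
_______@@
_______@@
@@@@@@@@@
_______@_
_______@_
_________
_________
_________
_________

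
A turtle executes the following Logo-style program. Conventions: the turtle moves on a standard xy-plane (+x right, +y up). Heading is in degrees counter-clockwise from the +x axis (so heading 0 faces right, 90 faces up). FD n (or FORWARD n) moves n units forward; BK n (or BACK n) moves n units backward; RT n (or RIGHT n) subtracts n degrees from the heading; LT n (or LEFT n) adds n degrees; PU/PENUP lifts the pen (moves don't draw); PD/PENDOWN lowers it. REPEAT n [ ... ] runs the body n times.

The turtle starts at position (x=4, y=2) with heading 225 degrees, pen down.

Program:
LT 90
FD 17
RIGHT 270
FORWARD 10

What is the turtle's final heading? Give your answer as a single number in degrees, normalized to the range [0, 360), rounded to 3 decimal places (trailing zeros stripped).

Answer: 45

Derivation:
Executing turtle program step by step:
Start: pos=(4,2), heading=225, pen down
LT 90: heading 225 -> 315
FD 17: (4,2) -> (16.021,-10.021) [heading=315, draw]
RT 270: heading 315 -> 45
FD 10: (16.021,-10.021) -> (23.092,-2.95) [heading=45, draw]
Final: pos=(23.092,-2.95), heading=45, 2 segment(s) drawn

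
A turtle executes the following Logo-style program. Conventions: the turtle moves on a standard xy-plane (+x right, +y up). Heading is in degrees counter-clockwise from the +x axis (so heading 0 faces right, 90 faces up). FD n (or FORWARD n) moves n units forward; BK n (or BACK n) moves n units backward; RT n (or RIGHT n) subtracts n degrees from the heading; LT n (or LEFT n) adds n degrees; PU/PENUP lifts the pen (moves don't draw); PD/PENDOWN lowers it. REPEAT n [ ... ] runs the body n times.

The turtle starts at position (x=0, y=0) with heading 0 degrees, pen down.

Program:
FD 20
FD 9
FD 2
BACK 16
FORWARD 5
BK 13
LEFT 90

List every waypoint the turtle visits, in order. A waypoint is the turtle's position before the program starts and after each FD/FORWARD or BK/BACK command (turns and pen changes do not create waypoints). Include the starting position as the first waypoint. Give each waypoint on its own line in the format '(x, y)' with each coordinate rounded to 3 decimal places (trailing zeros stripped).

Executing turtle program step by step:
Start: pos=(0,0), heading=0, pen down
FD 20: (0,0) -> (20,0) [heading=0, draw]
FD 9: (20,0) -> (29,0) [heading=0, draw]
FD 2: (29,0) -> (31,0) [heading=0, draw]
BK 16: (31,0) -> (15,0) [heading=0, draw]
FD 5: (15,0) -> (20,0) [heading=0, draw]
BK 13: (20,0) -> (7,0) [heading=0, draw]
LT 90: heading 0 -> 90
Final: pos=(7,0), heading=90, 6 segment(s) drawn
Waypoints (7 total):
(0, 0)
(20, 0)
(29, 0)
(31, 0)
(15, 0)
(20, 0)
(7, 0)

Answer: (0, 0)
(20, 0)
(29, 0)
(31, 0)
(15, 0)
(20, 0)
(7, 0)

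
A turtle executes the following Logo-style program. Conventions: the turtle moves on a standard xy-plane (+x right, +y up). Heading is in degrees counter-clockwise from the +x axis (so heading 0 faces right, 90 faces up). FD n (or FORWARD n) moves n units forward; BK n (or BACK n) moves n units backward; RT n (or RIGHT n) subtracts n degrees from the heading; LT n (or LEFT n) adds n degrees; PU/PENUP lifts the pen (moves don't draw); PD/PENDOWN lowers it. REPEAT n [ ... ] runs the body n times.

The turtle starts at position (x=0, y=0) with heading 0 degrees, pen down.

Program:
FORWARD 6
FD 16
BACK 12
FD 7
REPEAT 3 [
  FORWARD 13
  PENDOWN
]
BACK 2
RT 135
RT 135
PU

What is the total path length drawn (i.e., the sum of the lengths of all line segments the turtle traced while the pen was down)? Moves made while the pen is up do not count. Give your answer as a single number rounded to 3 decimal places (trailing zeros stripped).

Executing turtle program step by step:
Start: pos=(0,0), heading=0, pen down
FD 6: (0,0) -> (6,0) [heading=0, draw]
FD 16: (6,0) -> (22,0) [heading=0, draw]
BK 12: (22,0) -> (10,0) [heading=0, draw]
FD 7: (10,0) -> (17,0) [heading=0, draw]
REPEAT 3 [
  -- iteration 1/3 --
  FD 13: (17,0) -> (30,0) [heading=0, draw]
  PD: pen down
  -- iteration 2/3 --
  FD 13: (30,0) -> (43,0) [heading=0, draw]
  PD: pen down
  -- iteration 3/3 --
  FD 13: (43,0) -> (56,0) [heading=0, draw]
  PD: pen down
]
BK 2: (56,0) -> (54,0) [heading=0, draw]
RT 135: heading 0 -> 225
RT 135: heading 225 -> 90
PU: pen up
Final: pos=(54,0), heading=90, 8 segment(s) drawn

Segment lengths:
  seg 1: (0,0) -> (6,0), length = 6
  seg 2: (6,0) -> (22,0), length = 16
  seg 3: (22,0) -> (10,0), length = 12
  seg 4: (10,0) -> (17,0), length = 7
  seg 5: (17,0) -> (30,0), length = 13
  seg 6: (30,0) -> (43,0), length = 13
  seg 7: (43,0) -> (56,0), length = 13
  seg 8: (56,0) -> (54,0), length = 2
Total = 82

Answer: 82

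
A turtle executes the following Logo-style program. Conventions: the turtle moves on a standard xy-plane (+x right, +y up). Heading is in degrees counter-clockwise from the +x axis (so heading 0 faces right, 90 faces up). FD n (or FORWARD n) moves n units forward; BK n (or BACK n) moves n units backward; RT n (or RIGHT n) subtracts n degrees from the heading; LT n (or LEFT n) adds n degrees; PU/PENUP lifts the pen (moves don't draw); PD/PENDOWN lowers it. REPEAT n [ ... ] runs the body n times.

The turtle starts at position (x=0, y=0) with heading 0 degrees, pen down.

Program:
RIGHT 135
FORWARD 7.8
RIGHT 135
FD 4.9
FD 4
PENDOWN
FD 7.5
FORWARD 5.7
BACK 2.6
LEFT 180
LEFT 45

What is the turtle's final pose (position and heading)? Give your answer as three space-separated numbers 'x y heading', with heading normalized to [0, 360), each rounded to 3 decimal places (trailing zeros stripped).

Answer: -5.515 13.985 315

Derivation:
Executing turtle program step by step:
Start: pos=(0,0), heading=0, pen down
RT 135: heading 0 -> 225
FD 7.8: (0,0) -> (-5.515,-5.515) [heading=225, draw]
RT 135: heading 225 -> 90
FD 4.9: (-5.515,-5.515) -> (-5.515,-0.615) [heading=90, draw]
FD 4: (-5.515,-0.615) -> (-5.515,3.385) [heading=90, draw]
PD: pen down
FD 7.5: (-5.515,3.385) -> (-5.515,10.885) [heading=90, draw]
FD 5.7: (-5.515,10.885) -> (-5.515,16.585) [heading=90, draw]
BK 2.6: (-5.515,16.585) -> (-5.515,13.985) [heading=90, draw]
LT 180: heading 90 -> 270
LT 45: heading 270 -> 315
Final: pos=(-5.515,13.985), heading=315, 6 segment(s) drawn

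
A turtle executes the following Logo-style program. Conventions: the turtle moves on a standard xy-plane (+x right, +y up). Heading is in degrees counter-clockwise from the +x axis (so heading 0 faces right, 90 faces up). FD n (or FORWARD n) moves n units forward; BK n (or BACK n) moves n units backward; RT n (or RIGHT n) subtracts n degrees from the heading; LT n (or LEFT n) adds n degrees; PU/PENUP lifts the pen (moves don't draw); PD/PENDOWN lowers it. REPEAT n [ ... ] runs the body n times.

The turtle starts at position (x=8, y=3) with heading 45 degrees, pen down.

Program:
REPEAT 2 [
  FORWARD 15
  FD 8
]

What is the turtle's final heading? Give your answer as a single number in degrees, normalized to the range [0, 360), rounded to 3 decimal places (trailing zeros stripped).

Answer: 45

Derivation:
Executing turtle program step by step:
Start: pos=(8,3), heading=45, pen down
REPEAT 2 [
  -- iteration 1/2 --
  FD 15: (8,3) -> (18.607,13.607) [heading=45, draw]
  FD 8: (18.607,13.607) -> (24.263,19.263) [heading=45, draw]
  -- iteration 2/2 --
  FD 15: (24.263,19.263) -> (34.87,29.87) [heading=45, draw]
  FD 8: (34.87,29.87) -> (40.527,35.527) [heading=45, draw]
]
Final: pos=(40.527,35.527), heading=45, 4 segment(s) drawn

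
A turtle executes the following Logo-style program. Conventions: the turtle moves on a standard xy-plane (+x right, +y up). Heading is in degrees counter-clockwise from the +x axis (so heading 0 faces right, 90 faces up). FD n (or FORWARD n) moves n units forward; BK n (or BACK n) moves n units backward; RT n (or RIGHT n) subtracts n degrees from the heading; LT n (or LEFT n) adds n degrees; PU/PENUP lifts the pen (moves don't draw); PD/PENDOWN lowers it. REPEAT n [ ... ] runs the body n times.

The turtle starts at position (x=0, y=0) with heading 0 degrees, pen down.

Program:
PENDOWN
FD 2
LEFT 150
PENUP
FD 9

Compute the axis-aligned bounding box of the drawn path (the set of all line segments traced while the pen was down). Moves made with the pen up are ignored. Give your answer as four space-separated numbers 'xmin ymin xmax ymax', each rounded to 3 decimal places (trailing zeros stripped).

Answer: 0 0 2 0

Derivation:
Executing turtle program step by step:
Start: pos=(0,0), heading=0, pen down
PD: pen down
FD 2: (0,0) -> (2,0) [heading=0, draw]
LT 150: heading 0 -> 150
PU: pen up
FD 9: (2,0) -> (-5.794,4.5) [heading=150, move]
Final: pos=(-5.794,4.5), heading=150, 1 segment(s) drawn

Segment endpoints: x in {0, 2}, y in {0}
xmin=0, ymin=0, xmax=2, ymax=0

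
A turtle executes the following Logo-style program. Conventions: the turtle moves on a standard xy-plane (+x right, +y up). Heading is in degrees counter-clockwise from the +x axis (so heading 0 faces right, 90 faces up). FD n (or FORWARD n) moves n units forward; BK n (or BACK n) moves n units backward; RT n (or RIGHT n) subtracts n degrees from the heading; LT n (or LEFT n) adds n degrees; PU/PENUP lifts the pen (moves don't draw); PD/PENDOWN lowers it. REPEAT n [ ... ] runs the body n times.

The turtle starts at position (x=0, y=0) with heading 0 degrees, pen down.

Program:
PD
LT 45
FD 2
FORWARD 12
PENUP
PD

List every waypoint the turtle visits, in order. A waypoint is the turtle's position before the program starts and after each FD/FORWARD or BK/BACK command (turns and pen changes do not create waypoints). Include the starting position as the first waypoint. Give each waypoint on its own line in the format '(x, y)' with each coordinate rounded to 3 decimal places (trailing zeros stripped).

Executing turtle program step by step:
Start: pos=(0,0), heading=0, pen down
PD: pen down
LT 45: heading 0 -> 45
FD 2: (0,0) -> (1.414,1.414) [heading=45, draw]
FD 12: (1.414,1.414) -> (9.899,9.899) [heading=45, draw]
PU: pen up
PD: pen down
Final: pos=(9.899,9.899), heading=45, 2 segment(s) drawn
Waypoints (3 total):
(0, 0)
(1.414, 1.414)
(9.899, 9.899)

Answer: (0, 0)
(1.414, 1.414)
(9.899, 9.899)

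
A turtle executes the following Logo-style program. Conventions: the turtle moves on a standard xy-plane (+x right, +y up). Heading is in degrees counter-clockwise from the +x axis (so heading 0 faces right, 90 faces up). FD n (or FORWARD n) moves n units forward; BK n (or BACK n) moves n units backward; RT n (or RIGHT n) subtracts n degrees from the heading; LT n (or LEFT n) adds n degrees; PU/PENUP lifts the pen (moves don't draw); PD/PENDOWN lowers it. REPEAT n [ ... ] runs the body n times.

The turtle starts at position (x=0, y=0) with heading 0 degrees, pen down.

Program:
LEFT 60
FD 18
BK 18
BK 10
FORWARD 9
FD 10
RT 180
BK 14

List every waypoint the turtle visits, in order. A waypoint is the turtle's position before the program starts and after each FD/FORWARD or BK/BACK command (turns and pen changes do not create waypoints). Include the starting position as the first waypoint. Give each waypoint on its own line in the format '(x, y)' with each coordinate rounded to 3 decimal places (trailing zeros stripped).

Executing turtle program step by step:
Start: pos=(0,0), heading=0, pen down
LT 60: heading 0 -> 60
FD 18: (0,0) -> (9,15.588) [heading=60, draw]
BK 18: (9,15.588) -> (0,0) [heading=60, draw]
BK 10: (0,0) -> (-5,-8.66) [heading=60, draw]
FD 9: (-5,-8.66) -> (-0.5,-0.866) [heading=60, draw]
FD 10: (-0.5,-0.866) -> (4.5,7.794) [heading=60, draw]
RT 180: heading 60 -> 240
BK 14: (4.5,7.794) -> (11.5,19.919) [heading=240, draw]
Final: pos=(11.5,19.919), heading=240, 6 segment(s) drawn
Waypoints (7 total):
(0, 0)
(9, 15.588)
(0, 0)
(-5, -8.66)
(-0.5, -0.866)
(4.5, 7.794)
(11.5, 19.919)

Answer: (0, 0)
(9, 15.588)
(0, 0)
(-5, -8.66)
(-0.5, -0.866)
(4.5, 7.794)
(11.5, 19.919)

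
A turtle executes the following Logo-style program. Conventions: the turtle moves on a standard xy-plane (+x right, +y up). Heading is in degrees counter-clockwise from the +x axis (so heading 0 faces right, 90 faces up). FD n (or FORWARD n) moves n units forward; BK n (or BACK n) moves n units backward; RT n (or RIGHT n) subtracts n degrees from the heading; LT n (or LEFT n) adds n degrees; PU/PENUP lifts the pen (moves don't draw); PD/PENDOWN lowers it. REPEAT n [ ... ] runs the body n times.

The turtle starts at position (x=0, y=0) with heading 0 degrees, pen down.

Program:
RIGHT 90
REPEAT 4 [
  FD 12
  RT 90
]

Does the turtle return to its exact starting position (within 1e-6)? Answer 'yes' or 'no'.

Answer: yes

Derivation:
Executing turtle program step by step:
Start: pos=(0,0), heading=0, pen down
RT 90: heading 0 -> 270
REPEAT 4 [
  -- iteration 1/4 --
  FD 12: (0,0) -> (0,-12) [heading=270, draw]
  RT 90: heading 270 -> 180
  -- iteration 2/4 --
  FD 12: (0,-12) -> (-12,-12) [heading=180, draw]
  RT 90: heading 180 -> 90
  -- iteration 3/4 --
  FD 12: (-12,-12) -> (-12,0) [heading=90, draw]
  RT 90: heading 90 -> 0
  -- iteration 4/4 --
  FD 12: (-12,0) -> (0,0) [heading=0, draw]
  RT 90: heading 0 -> 270
]
Final: pos=(0,0), heading=270, 4 segment(s) drawn

Start position: (0, 0)
Final position: (0, 0)
Distance = 0; < 1e-6 -> CLOSED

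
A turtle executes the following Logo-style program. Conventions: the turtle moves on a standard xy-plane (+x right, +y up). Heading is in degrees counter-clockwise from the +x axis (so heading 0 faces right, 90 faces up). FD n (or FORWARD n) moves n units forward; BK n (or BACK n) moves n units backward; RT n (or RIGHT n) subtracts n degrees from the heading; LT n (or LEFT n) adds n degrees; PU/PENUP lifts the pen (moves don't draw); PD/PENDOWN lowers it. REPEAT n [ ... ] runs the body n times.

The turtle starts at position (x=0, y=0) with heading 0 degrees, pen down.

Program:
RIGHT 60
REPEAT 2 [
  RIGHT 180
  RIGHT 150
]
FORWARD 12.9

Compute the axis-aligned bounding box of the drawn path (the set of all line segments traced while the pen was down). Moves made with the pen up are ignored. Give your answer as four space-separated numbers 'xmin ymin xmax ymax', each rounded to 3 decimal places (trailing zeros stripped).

Executing turtle program step by step:
Start: pos=(0,0), heading=0, pen down
RT 60: heading 0 -> 300
REPEAT 2 [
  -- iteration 1/2 --
  RT 180: heading 300 -> 120
  RT 150: heading 120 -> 330
  -- iteration 2/2 --
  RT 180: heading 330 -> 150
  RT 150: heading 150 -> 0
]
FD 12.9: (0,0) -> (12.9,0) [heading=0, draw]
Final: pos=(12.9,0), heading=0, 1 segment(s) drawn

Segment endpoints: x in {0, 12.9}, y in {0, 0}
xmin=0, ymin=0, xmax=12.9, ymax=0

Answer: 0 0 12.9 0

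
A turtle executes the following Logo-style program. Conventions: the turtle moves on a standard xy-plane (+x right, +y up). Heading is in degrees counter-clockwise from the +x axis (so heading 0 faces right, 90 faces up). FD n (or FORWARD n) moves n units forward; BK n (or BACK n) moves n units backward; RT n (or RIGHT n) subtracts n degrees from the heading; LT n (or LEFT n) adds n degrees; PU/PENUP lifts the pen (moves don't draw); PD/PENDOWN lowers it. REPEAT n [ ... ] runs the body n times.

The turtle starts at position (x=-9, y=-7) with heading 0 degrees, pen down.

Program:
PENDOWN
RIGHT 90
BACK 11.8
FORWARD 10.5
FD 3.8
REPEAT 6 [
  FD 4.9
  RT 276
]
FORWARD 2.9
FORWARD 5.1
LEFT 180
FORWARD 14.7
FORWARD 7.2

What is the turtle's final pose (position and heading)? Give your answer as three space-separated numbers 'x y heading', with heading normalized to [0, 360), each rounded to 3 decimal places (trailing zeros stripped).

Executing turtle program step by step:
Start: pos=(-9,-7), heading=0, pen down
PD: pen down
RT 90: heading 0 -> 270
BK 11.8: (-9,-7) -> (-9,4.8) [heading=270, draw]
FD 10.5: (-9,4.8) -> (-9,-5.7) [heading=270, draw]
FD 3.8: (-9,-5.7) -> (-9,-9.5) [heading=270, draw]
REPEAT 6 [
  -- iteration 1/6 --
  FD 4.9: (-9,-9.5) -> (-9,-14.4) [heading=270, draw]
  RT 276: heading 270 -> 354
  -- iteration 2/6 --
  FD 4.9: (-9,-14.4) -> (-4.127,-14.912) [heading=354, draw]
  RT 276: heading 354 -> 78
  -- iteration 3/6 --
  FD 4.9: (-4.127,-14.912) -> (-3.108,-10.119) [heading=78, draw]
  RT 276: heading 78 -> 162
  -- iteration 4/6 --
  FD 4.9: (-3.108,-10.119) -> (-7.768,-8.605) [heading=162, draw]
  RT 276: heading 162 -> 246
  -- iteration 5/6 --
  FD 4.9: (-7.768,-8.605) -> (-9.761,-13.081) [heading=246, draw]
  RT 276: heading 246 -> 330
  -- iteration 6/6 --
  FD 4.9: (-9.761,-13.081) -> (-5.518,-15.531) [heading=330, draw]
  RT 276: heading 330 -> 54
]
FD 2.9: (-5.518,-15.531) -> (-3.813,-13.185) [heading=54, draw]
FD 5.1: (-3.813,-13.185) -> (-0.815,-9.059) [heading=54, draw]
LT 180: heading 54 -> 234
FD 14.7: (-0.815,-9.059) -> (-9.456,-20.952) [heading=234, draw]
FD 7.2: (-9.456,-20.952) -> (-13.688,-26.777) [heading=234, draw]
Final: pos=(-13.688,-26.777), heading=234, 13 segment(s) drawn

Answer: -13.688 -26.777 234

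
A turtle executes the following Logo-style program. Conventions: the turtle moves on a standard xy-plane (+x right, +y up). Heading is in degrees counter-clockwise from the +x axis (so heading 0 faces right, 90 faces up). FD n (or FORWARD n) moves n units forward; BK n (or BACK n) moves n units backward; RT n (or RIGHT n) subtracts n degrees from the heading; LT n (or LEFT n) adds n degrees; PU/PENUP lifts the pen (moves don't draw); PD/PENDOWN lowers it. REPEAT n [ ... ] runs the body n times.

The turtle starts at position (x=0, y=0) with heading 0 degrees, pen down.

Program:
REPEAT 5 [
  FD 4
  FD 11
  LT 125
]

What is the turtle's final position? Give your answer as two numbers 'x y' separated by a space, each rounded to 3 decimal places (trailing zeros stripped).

Answer: 4.264 11.716

Derivation:
Executing turtle program step by step:
Start: pos=(0,0), heading=0, pen down
REPEAT 5 [
  -- iteration 1/5 --
  FD 4: (0,0) -> (4,0) [heading=0, draw]
  FD 11: (4,0) -> (15,0) [heading=0, draw]
  LT 125: heading 0 -> 125
  -- iteration 2/5 --
  FD 4: (15,0) -> (12.706,3.277) [heading=125, draw]
  FD 11: (12.706,3.277) -> (6.396,12.287) [heading=125, draw]
  LT 125: heading 125 -> 250
  -- iteration 3/5 --
  FD 4: (6.396,12.287) -> (5.028,8.529) [heading=250, draw]
  FD 11: (5.028,8.529) -> (1.266,-1.808) [heading=250, draw]
  LT 125: heading 250 -> 15
  -- iteration 4/5 --
  FD 4: (1.266,-1.808) -> (5.13,-0.773) [heading=15, draw]
  FD 11: (5.13,-0.773) -> (15.755,2.074) [heading=15, draw]
  LT 125: heading 15 -> 140
  -- iteration 5/5 --
  FD 4: (15.755,2.074) -> (12.691,4.645) [heading=140, draw]
  FD 11: (12.691,4.645) -> (4.264,11.716) [heading=140, draw]
  LT 125: heading 140 -> 265
]
Final: pos=(4.264,11.716), heading=265, 10 segment(s) drawn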